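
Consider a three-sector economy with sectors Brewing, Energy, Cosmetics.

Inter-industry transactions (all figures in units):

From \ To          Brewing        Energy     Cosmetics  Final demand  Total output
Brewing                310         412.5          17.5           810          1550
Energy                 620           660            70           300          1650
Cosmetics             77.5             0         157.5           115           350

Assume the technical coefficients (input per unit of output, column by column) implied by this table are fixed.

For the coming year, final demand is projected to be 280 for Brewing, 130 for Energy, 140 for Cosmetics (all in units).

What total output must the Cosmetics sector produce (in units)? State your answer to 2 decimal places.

Technical coefficients a_ij = z_ij / X_j:
  a_BB = 310/1550 = 0.20, a_EB = 620/1550 = 0.40, a_CB = 77.5/1550 = 0.05
  a_BE = 412.5/1650 = 0.25, a_EE = 660/1650 = 0.40, a_CE = 0/1650 = 0.00
  a_BC = 17.5/350 = 0.05, a_EC = 70/350 = 0.20, a_CC = 157.5/350 = 0.45
I − A =
  [   0.80    -0.25    -0.05]
  [  -0.40     0.60    -0.20]
  [  -0.05     0.00     0.55]
Cofactors of I−A, C_ij = (−1)^(i+j)·(minor ij) (rows/columns in the sector order above):
  C_11 = (0.60)(0.55) − (-0.20)(0.00) = 0.3300
  C_12 = −[(-0.40)(0.55) − (-0.20)(-0.05)] = 0.2300
  C_13 = (-0.40)(0.00) − (0.60)(-0.05) = 0.0300
  C_21 = −[(-0.25)(0.55) − (-0.05)(0.00)] = 0.1375
  C_22 = (0.80)(0.55) − (-0.05)(-0.05) = 0.4375
  C_23 = −[(0.80)(0.00) − (-0.25)(-0.05)] = 0.0125
  C_31 = (-0.25)(-0.20) − (-0.05)(0.60) = 0.0800
  C_32 = −[(0.80)(-0.20) − (-0.05)(-0.40)] = 0.1800
  C_33 = (0.80)(0.60) − (-0.25)(-0.40) = 0.3800
det(I−A) = Σ_j (I−A)_1j·C_1j = (0.80)(0.3300) + (-0.25)(0.2300) + (-0.05)(0.0300) = 0.2050
adj(I−A) = Cᵀ =
  [ 0.3300   0.1375   0.0800]
  [ 0.2300   0.4375   0.1800]
  [ 0.0300   0.0125   0.3800]
(I − A)⁻¹ = adj(I−A) / det(I−A) ≈
  [   1.6098     0.6707     0.3902]
  [   1.1220     2.1341     0.8780]
  [   0.1463     0.0610     1.8537]
x = (I − A)⁻¹ d = adj(I−A)·d / det(I−A), with det(I−A) = 0.2050:
  x_B = (0.3300·280 + 0.1375·130 + 0.0800·140) / 0.2050 = 121.475 / 0.2050 ≈ 592.56
  x_E = (0.2300·280 + 0.4375·130 + 0.1800·140) / 0.2050 = 146.475 / 0.2050 ≈ 714.51
  x_C = (0.0300·280 + 0.0125·130 + 0.3800·140) / 0.2050 = 63.225 / 0.2050 ≈ 308.41

x_C = 308.41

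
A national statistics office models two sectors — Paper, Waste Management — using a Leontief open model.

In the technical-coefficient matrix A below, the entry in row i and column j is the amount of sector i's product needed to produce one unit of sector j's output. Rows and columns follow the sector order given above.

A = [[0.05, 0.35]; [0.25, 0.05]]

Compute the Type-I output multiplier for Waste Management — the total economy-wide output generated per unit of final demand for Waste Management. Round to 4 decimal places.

m_2 = 1.5951

I − A =
  [   0.95    -0.35]
  [  -0.25     0.95]
det(I−A) = (0.95)(0.95) − (-0.35)(-0.25) = 0.8150
adj(I−A) = [[0.95, 0.35], [0.25, 0.95]]
(I − A)⁻¹ = adj(I−A) / det(I−A) ≈
  [   1.16564     0.42945]
  [   0.30675     1.16564]
The output multiplier for sector j is the column-j sum of the Leontief inverse (I − A)⁻¹ = adj(I−A) / det(I−A).
Column 2 of adj(I−A): (0.35, 0.95); det(I−A) = 0.8150.
m_2 = (0.35 + 0.95) / 0.8150 = 1.30 / 0.8150 ≈ 1.5951.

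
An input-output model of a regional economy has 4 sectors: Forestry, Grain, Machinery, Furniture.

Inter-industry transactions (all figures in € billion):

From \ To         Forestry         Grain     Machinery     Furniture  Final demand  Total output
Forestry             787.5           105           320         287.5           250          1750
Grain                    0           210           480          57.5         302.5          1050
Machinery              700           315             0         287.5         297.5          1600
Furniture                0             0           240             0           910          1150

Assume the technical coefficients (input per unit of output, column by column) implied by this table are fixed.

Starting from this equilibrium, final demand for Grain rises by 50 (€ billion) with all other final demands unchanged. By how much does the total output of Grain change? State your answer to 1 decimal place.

Δx_2 = 76.4

Technical coefficients a_ij = z_ij / X_j:
  a_11 = 787.5/1750 = 0.45, a_21 = 0/1750 = 0.00, a_31 = 700/1750 = 0.40, a_41 = 0/1750 = 0.00
  a_12 = 105/1050 = 0.10, a_22 = 210/1050 = 0.20, a_32 = 315/1050 = 0.30, a_42 = 0/1050 = 0.00
  a_13 = 320/1600 = 0.20, a_23 = 480/1600 = 0.30, a_33 = 0/1600 = 0.00, a_43 = 240/1600 = 0.15
  a_14 = 287.5/1150 = 0.25, a_24 = 57.5/1150 = 0.05, a_34 = 287.5/1150 = 0.25, a_44 = 0/1150 = 0.00
I − A =
  [   0.55    -0.10    -0.20    -0.25]
  [   0.00     0.80    -0.30    -0.05]
  [  -0.40    -0.30     1.00    -0.25]
  [   0.00     0.00    -0.15     1.00]
Compute the cofactors C_ij = (−1)^(i+j)·(3×3 minor ij) of I−A; the adjugate is their transpose:
adj(I−A) = Cᵀ =
  [ 0.677750   0.167500   0.220750   0.233000]
  [ 0.123000   0.434375   0.169125   0.094750]
  [ 0.320000   0.205000   0.440000   0.200250]
  [ 0.048000   0.030750   0.066000   0.314500]
det(I−A) = Σ_j (I−A)_1j·C_1j = (0.55)(0.677750) + (-0.10)(0.123000) + (-0.20)(0.320000) + (-0.25)(0.048000) = 0.2844625
(I − A)⁻¹ = adj(I−A) / det(I−A) ≈
  [   2.3826     0.5888     0.7760     0.8191]
  [   0.4324     1.5270     0.5945     0.3331]
  [   1.1249     0.7207     1.5468     0.7040]
  [   0.1687     0.1081     0.2320     1.1056]
Δx = (I − A)⁻¹ Δd with Δd having +50 in the Grain component and 0 elsewhere.
So Δx_2 = L_22 · (+50), where L_22 = adj(I−A)_22 / det(I−A) = 0.434375 / 0.2844625.
Δx_2 = 0.434375 × (+50) / 0.2844625 = 21.71875 / 0.2844625 ≈ 76.4.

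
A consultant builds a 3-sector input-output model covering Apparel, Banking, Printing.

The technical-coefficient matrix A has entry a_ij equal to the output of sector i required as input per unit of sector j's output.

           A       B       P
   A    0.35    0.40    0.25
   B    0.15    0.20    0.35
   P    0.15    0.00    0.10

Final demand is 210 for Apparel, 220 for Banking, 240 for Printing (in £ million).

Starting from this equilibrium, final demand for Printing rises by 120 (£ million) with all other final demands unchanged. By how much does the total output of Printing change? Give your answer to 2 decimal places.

I − A =
  [   0.65    -0.40    -0.25]
  [  -0.15     0.80    -0.35]
  [  -0.15     0.00     0.90]
Cofactors of I−A, C_ij = (−1)^(i+j)·(minor ij) (rows/columns in the sector order above):
  C_11 = (0.80)(0.90) − (-0.35)(0.00) = 0.7200
  C_12 = −[(-0.15)(0.90) − (-0.35)(-0.15)] = 0.1875
  C_13 = (-0.15)(0.00) − (0.80)(-0.15) = 0.1200
  C_21 = −[(-0.40)(0.90) − (-0.25)(0.00)] = 0.3600
  C_22 = (0.65)(0.90) − (-0.25)(-0.15) = 0.5475
  C_23 = −[(0.65)(0.00) − (-0.40)(-0.15)] = 0.0600
  C_31 = (-0.40)(-0.35) − (-0.25)(0.80) = 0.3400
  C_32 = −[(0.65)(-0.35) − (-0.25)(-0.15)] = 0.2650
  C_33 = (0.65)(0.80) − (-0.40)(-0.15) = 0.4600
det(I−A) = Σ_j (I−A)_1j·C_1j = (0.65)(0.7200) + (-0.40)(0.1875) + (-0.25)(0.1200) = 0.3630
adj(I−A) = Cᵀ =
  [ 0.7200   0.3600   0.3400]
  [ 0.1875   0.5475   0.2650]
  [ 0.1200   0.0600   0.4600]
(I − A)⁻¹ = adj(I−A) / det(I−A) ≈
  [   1.9835     0.9917     0.9366]
  [   0.5165     1.5083     0.7300]
  [   0.3306     0.1653     1.2672]
Δx = (I − A)⁻¹ Δd with Δd having +120 in the Printing component and 0 elsewhere.
So Δx_P = L_PP · (+120), where L_PP = adj(I−A)_PP / det(I−A) = 0.4600 / 0.3630.
Δx_P = 0.4600 × (+120) / 0.3630 = 55.20 / 0.3630 ≈ 152.07.

Δx_P = 152.07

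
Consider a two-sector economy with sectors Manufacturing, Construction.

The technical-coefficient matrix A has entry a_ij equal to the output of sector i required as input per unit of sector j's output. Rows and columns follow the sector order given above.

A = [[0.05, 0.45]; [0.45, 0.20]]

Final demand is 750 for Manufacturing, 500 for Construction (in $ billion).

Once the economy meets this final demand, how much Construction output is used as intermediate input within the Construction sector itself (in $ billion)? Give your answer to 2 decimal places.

I − A =
  [   0.95    -0.45]
  [  -0.45     0.80]
det(I−A) = (0.95)(0.80) − (-0.45)(-0.45) = 0.5575
adj(I−A) = [[0.80, 0.45], [0.45, 0.95]]
(I − A)⁻¹ = adj(I−A) / det(I−A) ≈
  [   1.4350     0.8072]
  [   0.8072     1.7040]
First solve x = (I − A)⁻¹ d = adj(I−A)·d / det(I−A); in particular x_2 = (0.45·750 + 0.95·500) / 0.5575 = 812.50 / 0.5575 ≈ 1457.3991.
Intermediate flow from 2 to 2: z_22 = a_22 · x_2 = 0.20 × 812.50 / 0.5575 = 162.50 / 0.5575 ≈ 291.48.

z_22 = 291.48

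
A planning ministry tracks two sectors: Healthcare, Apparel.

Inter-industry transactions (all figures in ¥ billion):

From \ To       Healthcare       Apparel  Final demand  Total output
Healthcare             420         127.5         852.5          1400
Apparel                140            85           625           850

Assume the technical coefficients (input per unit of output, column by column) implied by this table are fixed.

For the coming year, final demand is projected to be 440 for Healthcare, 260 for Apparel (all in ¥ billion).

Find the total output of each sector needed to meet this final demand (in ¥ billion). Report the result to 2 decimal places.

Technical coefficients a_ij = z_ij / X_j:
  a_HH = 420/1400 = 0.30, a_AH = 140/1400 = 0.10
  a_HA = 127.5/850 = 0.15, a_AA = 85/850 = 0.10
I − A =
  [   0.70    -0.15]
  [  -0.10     0.90]
det(I−A) = (0.70)(0.90) − (-0.15)(-0.10) = 0.6150
adj(I−A) = [[0.90, 0.15], [0.10, 0.70]]
(I − A)⁻¹ = adj(I−A) / det(I−A) ≈
  [   1.4634     0.2439]
  [   0.1626     1.1382]
x = (I − A)⁻¹ d = adj(I−A)·d / det(I−A), with det(I−A) = 0.6150:
  x_H = (0.90·440 + 0.15·260) / 0.6150 = 435.00 / 0.6150 ≈ 707.32
  x_A = (0.10·440 + 0.70·260) / 0.6150 = 226.00 / 0.6150 ≈ 367.48

x_H = 707.32, x_A = 367.48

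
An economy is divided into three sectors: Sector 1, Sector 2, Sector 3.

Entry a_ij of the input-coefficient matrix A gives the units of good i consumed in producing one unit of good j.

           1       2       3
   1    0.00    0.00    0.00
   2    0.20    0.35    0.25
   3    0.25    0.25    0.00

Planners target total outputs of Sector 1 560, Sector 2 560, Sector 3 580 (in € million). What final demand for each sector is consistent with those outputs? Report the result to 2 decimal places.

d_1 = 560.00, d_2 = 107.00, d_3 = 300.00

I − A =
  [   1.00     0.00     0.00]
  [  -0.20     0.65    -0.25]
  [  -0.25    -0.25     1.00]
d = (I − A) x:
  d_1 = (+1.00)·560 + (+0.00)·560 + (+0.00)·580 = 560.00
  d_2 = (-0.20)·560 + (+0.65)·560 + (-0.25)·580 = 107.00
  d_3 = (-0.25)·560 + (-0.25)·560 + (+1.00)·580 = 300.00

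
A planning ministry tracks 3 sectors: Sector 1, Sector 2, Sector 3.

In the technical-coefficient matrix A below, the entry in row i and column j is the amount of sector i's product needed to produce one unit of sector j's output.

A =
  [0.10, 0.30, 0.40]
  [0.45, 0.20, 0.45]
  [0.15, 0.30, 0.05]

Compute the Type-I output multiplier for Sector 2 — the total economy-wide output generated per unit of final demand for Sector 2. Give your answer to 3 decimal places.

m_2 = 4.856

I − A =
  [   0.90    -0.30    -0.40]
  [  -0.45     0.80    -0.45]
  [  -0.15    -0.30     0.95]
Cofactors of I−A, C_ij = (−1)^(i+j)·(minor ij) (rows/columns in the sector order above):
  C_11 = (0.80)(0.95) − (-0.45)(-0.30) = 0.6250
  C_12 = −[(-0.45)(0.95) − (-0.45)(-0.15)] = 0.4950
  C_13 = (-0.45)(-0.30) − (0.80)(-0.15) = 0.2550
  C_21 = −[(-0.30)(0.95) − (-0.40)(-0.30)] = 0.4050
  C_22 = (0.90)(0.95) − (-0.40)(-0.15) = 0.7950
  C_23 = −[(0.90)(-0.30) − (-0.30)(-0.15)] = 0.3150
  C_31 = (-0.30)(-0.45) − (-0.40)(0.80) = 0.4550
  C_32 = −[(0.90)(-0.45) − (-0.40)(-0.45)] = 0.5850
  C_33 = (0.90)(0.80) − (-0.30)(-0.45) = 0.5850
det(I−A) = Σ_j (I−A)_1j·C_1j = (0.90)(0.6250) + (-0.30)(0.4950) + (-0.40)(0.2550) = 0.3120
adj(I−A) = Cᵀ =
  [ 0.6250   0.4050   0.4550]
  [ 0.4950   0.7950   0.5850]
  [ 0.2550   0.3150   0.5850]
(I − A)⁻¹ = adj(I−A) / det(I−A) ≈
  [   2.0032     1.2981     1.4583]
  [   1.5865     2.5481     1.8750]
  [   0.8173     1.0096     1.8750]
The output multiplier for sector j is the column-j sum of the Leontief inverse (I − A)⁻¹ = adj(I−A) / det(I−A).
Column 2 of adj(I−A): (0.4050, 0.7950, 0.3150); det(I−A) = 0.3120.
m_2 = (0.4050 + 0.7950 + 0.3150) / 0.3120 = 1.515 / 0.3120 ≈ 4.856.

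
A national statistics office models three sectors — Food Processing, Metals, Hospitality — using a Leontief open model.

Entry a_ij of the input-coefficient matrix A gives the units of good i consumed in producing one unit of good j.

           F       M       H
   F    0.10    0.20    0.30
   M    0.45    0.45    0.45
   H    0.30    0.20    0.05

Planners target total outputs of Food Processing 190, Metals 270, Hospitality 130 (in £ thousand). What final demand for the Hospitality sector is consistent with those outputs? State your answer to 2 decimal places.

I − A =
  [   0.90    -0.20    -0.30]
  [  -0.45     0.55    -0.45]
  [  -0.30    -0.20     0.95]
d = (I − A) x:
  d_F = (+0.90)·190 + (-0.20)·270 + (-0.30)·130 = 78.00
  d_M = (-0.45)·190 + (+0.55)·270 + (-0.45)·130 = 4.50
  d_H = (-0.30)·190 + (-0.20)·270 + (+0.95)·130 = 12.50

d_H = 12.50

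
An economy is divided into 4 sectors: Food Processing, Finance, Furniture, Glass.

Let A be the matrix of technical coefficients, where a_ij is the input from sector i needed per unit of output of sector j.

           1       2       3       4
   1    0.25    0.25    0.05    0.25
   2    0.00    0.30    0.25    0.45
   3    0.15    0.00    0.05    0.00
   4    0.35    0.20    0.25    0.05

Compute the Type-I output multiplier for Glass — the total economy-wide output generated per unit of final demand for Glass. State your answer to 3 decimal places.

m_4 = 3.910

I − A =
  [   0.75    -0.25    -0.05    -0.25]
  [   0.00     0.70    -0.25    -0.45]
  [  -0.15     0.00     0.95     0.00]
  [  -0.35    -0.20    -0.25     0.95]
Compute the cofactors C_ij = (−1)^(i+j)·(3×3 minor ij) of I−A; the adjugate is their transpose:
adj(I−A) = Cᵀ =
  [ 0.546250   0.273125   0.172500   0.273125]
  [ 0.202125   0.577250   0.248500   0.326625]
  [ 0.086250   0.043125   0.330625   0.043125]
  [ 0.266500   0.233500   0.202875   0.484125]
det(I−A) = Σ_j (I−A)_1j·C_1j = (0.75)(0.546250) + (-0.25)(0.202125) + (-0.05)(0.086250) + (-0.25)(0.266500) = 0.28821875
(I − A)⁻¹ = adj(I−A) / det(I−A) ≈
  [   1.8953     0.9476     0.5985     0.9476]
  [   0.7013     2.0028     0.8622     1.1333]
  [   0.2993     0.1496     1.1471     0.1496]
  [   0.9246     0.8101     0.7039     1.6797]
The output multiplier for sector j is the column-j sum of the Leontief inverse (I − A)⁻¹ = adj(I−A) / det(I−A).
Column 4 of adj(I−A): (0.273125, 0.326625, 0.043125, 0.484125); det(I−A) = 0.28821875.
m_4 = (0.273125 + 0.326625 + 0.043125 + 0.484125) / 0.28821875 = 1.127 / 0.28821875 ≈ 3.910.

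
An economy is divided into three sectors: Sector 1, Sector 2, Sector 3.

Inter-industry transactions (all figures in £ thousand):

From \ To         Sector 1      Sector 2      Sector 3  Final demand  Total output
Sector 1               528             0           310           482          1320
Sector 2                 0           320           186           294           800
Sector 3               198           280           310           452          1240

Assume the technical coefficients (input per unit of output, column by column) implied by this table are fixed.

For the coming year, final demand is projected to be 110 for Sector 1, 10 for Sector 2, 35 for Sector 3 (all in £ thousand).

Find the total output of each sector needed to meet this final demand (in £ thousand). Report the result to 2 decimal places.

x_1 = 230.79, x_2 = 45.14, x_3 = 113.89

Technical coefficients a_ij = z_ij / X_j:
  a_11 = 528/1320 = 0.40, a_21 = 0/1320 = 0.00, a_31 = 198/1320 = 0.15
  a_12 = 0/800 = 0.00, a_22 = 320/800 = 0.40, a_32 = 280/800 = 0.35
  a_13 = 310/1240 = 0.25, a_23 = 186/1240 = 0.15, a_33 = 310/1240 = 0.25
I − A =
  [   0.60     0.00    -0.25]
  [   0.00     0.60    -0.15]
  [  -0.15    -0.35     0.75]
Cofactors of I−A, C_ij = (−1)^(i+j)·(minor ij) (rows/columns in the sector order above):
  C_11 = (0.60)(0.75) − (-0.15)(-0.35) = 0.3975
  C_12 = −[(0.00)(0.75) − (-0.15)(-0.15)] = 0.0225
  C_13 = (0.00)(-0.35) − (0.60)(-0.15) = 0.0900
  C_21 = −[(0.00)(0.75) − (-0.25)(-0.35)] = 0.0875
  C_22 = (0.60)(0.75) − (-0.25)(-0.15) = 0.4125
  C_23 = −[(0.60)(-0.35) − (0.00)(-0.15)] = 0.2100
  C_31 = (0.00)(-0.15) − (-0.25)(0.60) = 0.1500
  C_32 = −[(0.60)(-0.15) − (-0.25)(0.00)] = 0.0900
  C_33 = (0.60)(0.60) − (0.00)(0.00) = 0.3600
det(I−A) = Σ_j (I−A)_1j·C_1j = (0.60)(0.3975) + (0.00)(0.0225) + (-0.25)(0.0900) = 0.2160
adj(I−A) = Cᵀ =
  [ 0.3975   0.0875   0.1500]
  [ 0.0225   0.4125   0.0900]
  [ 0.0900   0.2100   0.3600]
(I − A)⁻¹ = adj(I−A) / det(I−A) ≈
  [   1.8403     0.4051     0.6944]
  [   0.1042     1.9097     0.4167]
  [   0.4167     0.9722     1.6667]
x = (I − A)⁻¹ d = adj(I−A)·d / det(I−A), with det(I−A) = 0.2160:
  x_1 = (0.3975·110 + 0.0875·10 + 0.1500·35) / 0.2160 = 49.85 / 0.2160 ≈ 230.79
  x_2 = (0.0225·110 + 0.4125·10 + 0.0900·35) / 0.2160 = 9.75 / 0.2160 ≈ 45.14
  x_3 = (0.0900·110 + 0.2100·10 + 0.3600·35) / 0.2160 = 24.60 / 0.2160 ≈ 113.89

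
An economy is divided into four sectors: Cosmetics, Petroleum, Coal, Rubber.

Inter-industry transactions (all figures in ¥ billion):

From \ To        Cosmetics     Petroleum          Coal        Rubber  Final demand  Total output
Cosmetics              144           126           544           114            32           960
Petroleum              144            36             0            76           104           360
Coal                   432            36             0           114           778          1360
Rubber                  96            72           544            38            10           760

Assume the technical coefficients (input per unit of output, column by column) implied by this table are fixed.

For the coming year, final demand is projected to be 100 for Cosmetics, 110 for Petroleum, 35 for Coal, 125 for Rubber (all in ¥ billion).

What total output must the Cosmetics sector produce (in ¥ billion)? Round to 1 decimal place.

x_1 = 413.0

Technical coefficients a_ij = z_ij / X_j:
  a_11 = 144/960 = 0.15, a_21 = 144/960 = 0.15, a_31 = 432/960 = 0.45, a_41 = 96/960 = 0.10
  a_12 = 126/360 = 0.35, a_22 = 36/360 = 0.10, a_32 = 36/360 = 0.10, a_42 = 72/360 = 0.20
  a_13 = 544/1360 = 0.40, a_23 = 0/1360 = 0.00, a_33 = 0/1360 = 0.00, a_43 = 544/1360 = 0.40
  a_14 = 114/760 = 0.15, a_24 = 76/760 = 0.10, a_34 = 114/760 = 0.15, a_44 = 38/760 = 0.05
I − A =
  [   0.85    -0.35    -0.40    -0.15]
  [  -0.15     0.90     0.00    -0.10]
  [  -0.45    -0.10     1.00    -0.15]
  [  -0.10    -0.20    -0.40     0.95]
Compute the cofactors C_ij = (−1)^(i+j)·(3×3 minor ij) of I−A; the adjugate is their transpose:
adj(I−A) = Cᵀ =
  [ 0.777000   0.397500   0.402000   0.228000]
  [ 0.161500   0.537500   0.104000   0.098500]
  [ 0.409000   0.273125   0.638375   0.194125]
  [ 0.288000   0.270000   0.333000   0.544500]
det(I−A) = Σ_j (I−A)_1j·C_1j = (0.85)(0.777000) + (-0.35)(0.161500) + (-0.40)(0.409000) + (-0.15)(0.288000) = 0.397125
(I − A)⁻¹ = adj(I−A) / det(I−A) ≈
  [   1.9566     1.0009     1.0123     0.5741]
  [   0.4067     1.3535     0.2619     0.2480]
  [   1.0299     0.6878     1.6075     0.4888]
  [   0.7252     0.6799     0.8385     1.3711]
x = (I − A)⁻¹ d = adj(I−A)·d / det(I−A), with det(I−A) = 0.397125:
  x_1 = (0.777000·100 + 0.397500·110 + 0.402000·35 + 0.228000·125) / 0.397125 = 163.995 / 0.397125 ≈ 413.0
  x_2 = (0.161500·100 + 0.537500·110 + 0.104000·35 + 0.098500·125) / 0.397125 = 91.2275 / 0.397125 ≈ 229.7
  x_3 = (0.409000·100 + 0.273125·110 + 0.638375·35 + 0.194125·125) / 0.397125 = 117.5525 / 0.397125 ≈ 296.0
  x_4 = (0.288000·100 + 0.270000·110 + 0.333000·35 + 0.544500·125) / 0.397125 = 138.2175 / 0.397125 ≈ 348.0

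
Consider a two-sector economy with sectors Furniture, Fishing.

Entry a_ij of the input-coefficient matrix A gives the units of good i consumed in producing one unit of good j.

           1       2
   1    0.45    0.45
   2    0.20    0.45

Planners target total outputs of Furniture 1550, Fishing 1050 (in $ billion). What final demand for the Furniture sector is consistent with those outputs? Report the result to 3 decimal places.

I − A =
  [   0.55    -0.45]
  [  -0.20     0.55]
d = (I − A) x:
  d_1 = (+0.55)·1550 + (-0.45)·1050 = 380.000
  d_2 = (-0.20)·1550 + (+0.55)·1050 = 267.500

d_1 = 380.000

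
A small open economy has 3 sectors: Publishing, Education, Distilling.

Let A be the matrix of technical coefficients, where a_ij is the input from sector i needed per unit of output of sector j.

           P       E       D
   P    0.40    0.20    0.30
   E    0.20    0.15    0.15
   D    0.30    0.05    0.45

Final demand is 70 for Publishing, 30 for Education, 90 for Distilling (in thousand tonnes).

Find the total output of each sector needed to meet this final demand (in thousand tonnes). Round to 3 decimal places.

x_P = 372.205, x_E = 190.634, x_D = 383.988

I − A =
  [   0.60    -0.20    -0.30]
  [  -0.20     0.85    -0.15]
  [  -0.30    -0.05     0.55]
Cofactors of I−A, C_ij = (−1)^(i+j)·(minor ij) (rows/columns in the sector order above):
  C_11 = (0.85)(0.55) − (-0.15)(-0.05) = 0.4600
  C_12 = −[(-0.20)(0.55) − (-0.15)(-0.30)] = 0.1550
  C_13 = (-0.20)(-0.05) − (0.85)(-0.30) = 0.2650
  C_21 = −[(-0.20)(0.55) − (-0.30)(-0.05)] = 0.1250
  C_22 = (0.60)(0.55) − (-0.30)(-0.30) = 0.2400
  C_23 = −[(0.60)(-0.05) − (-0.20)(-0.30)] = 0.0900
  C_31 = (-0.20)(-0.15) − (-0.30)(0.85) = 0.2850
  C_32 = −[(0.60)(-0.15) − (-0.30)(-0.20)] = 0.1500
  C_33 = (0.60)(0.85) − (-0.20)(-0.20) = 0.4700
det(I−A) = Σ_j (I−A)_1j·C_1j = (0.60)(0.4600) + (-0.20)(0.1550) + (-0.30)(0.2650) = 0.1655
adj(I−A) = Cᵀ =
  [ 0.4600   0.1250   0.2850]
  [ 0.1550   0.2400   0.1500]
  [ 0.2650   0.0900   0.4700]
(I − A)⁻¹ = adj(I−A) / det(I−A) ≈
  [   2.7795     0.7553     1.7221]
  [   0.9366     1.4502     0.9063]
  [   1.6012     0.5438     2.8399]
x = (I − A)⁻¹ d = adj(I−A)·d / det(I−A), with det(I−A) = 0.1655:
  x_P = (0.4600·70 + 0.1250·30 + 0.2850·90) / 0.1655 = 61.60 / 0.1655 ≈ 372.205
  x_E = (0.1550·70 + 0.2400·30 + 0.1500·90) / 0.1655 = 31.55 / 0.1655 ≈ 190.634
  x_D = (0.2650·70 + 0.0900·30 + 0.4700·90) / 0.1655 = 63.55 / 0.1655 ≈ 383.988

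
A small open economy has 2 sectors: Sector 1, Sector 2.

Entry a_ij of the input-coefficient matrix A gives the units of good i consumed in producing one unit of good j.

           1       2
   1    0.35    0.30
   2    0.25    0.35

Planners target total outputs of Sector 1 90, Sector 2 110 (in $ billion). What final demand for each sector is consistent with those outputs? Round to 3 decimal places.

I − A =
  [   0.65    -0.30]
  [  -0.25     0.65]
d = (I − A) x:
  d_1 = (+0.65)·90 + (-0.30)·110 = 25.500
  d_2 = (-0.25)·90 + (+0.65)·110 = 49.000

d_1 = 25.500, d_2 = 49.000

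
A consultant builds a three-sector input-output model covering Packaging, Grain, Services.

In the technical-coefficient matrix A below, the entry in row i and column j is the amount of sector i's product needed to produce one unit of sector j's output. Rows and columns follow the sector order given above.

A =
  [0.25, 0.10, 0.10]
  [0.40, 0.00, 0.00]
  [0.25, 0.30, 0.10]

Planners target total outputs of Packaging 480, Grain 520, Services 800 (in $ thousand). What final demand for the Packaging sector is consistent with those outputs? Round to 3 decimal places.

d_P = 228.000

I − A =
  [   0.75    -0.10    -0.10]
  [  -0.40     1.00     0.00]
  [  -0.25    -0.30     0.90]
d = (I − A) x:
  d_P = (+0.75)·480 + (-0.10)·520 + (-0.10)·800 = 228.000
  d_G = (-0.40)·480 + (+1.00)·520 + (+0.00)·800 = 328.000
  d_S = (-0.25)·480 + (-0.30)·520 + (+0.90)·800 = 444.000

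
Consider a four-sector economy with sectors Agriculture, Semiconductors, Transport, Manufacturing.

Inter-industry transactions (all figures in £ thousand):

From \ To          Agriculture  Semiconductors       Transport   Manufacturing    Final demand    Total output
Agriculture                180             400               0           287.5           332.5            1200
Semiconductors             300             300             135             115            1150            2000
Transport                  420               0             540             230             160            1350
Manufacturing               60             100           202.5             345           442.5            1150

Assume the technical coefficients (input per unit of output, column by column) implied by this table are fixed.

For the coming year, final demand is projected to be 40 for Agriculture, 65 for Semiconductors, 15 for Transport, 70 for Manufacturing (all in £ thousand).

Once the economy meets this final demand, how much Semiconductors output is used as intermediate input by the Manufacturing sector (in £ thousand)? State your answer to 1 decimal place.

z_SM = 15.2

Technical coefficients a_ij = z_ij / X_j:
  a_AA = 180/1200 = 0.15, a_SA = 300/1200 = 0.25, a_TA = 420/1200 = 0.35, a_MA = 60/1200 = 0.05
  a_AS = 400/2000 = 0.20, a_SS = 300/2000 = 0.15, a_TS = 0/2000 = 0.00, a_MS = 100/2000 = 0.05
  a_AT = 0/1350 = 0.00, a_ST = 135/1350 = 0.10, a_TT = 540/1350 = 0.40, a_MT = 202.5/1350 = 0.15
  a_AM = 287.5/1150 = 0.25, a_SM = 115/1150 = 0.10, a_TM = 230/1150 = 0.20, a_MM = 345/1150 = 0.30
I − A =
  [   0.85    -0.20     0.00    -0.25]
  [  -0.25     0.85    -0.10    -0.10]
  [  -0.35     0.00     0.60    -0.20]
  [  -0.05    -0.05    -0.15     0.70]
Compute the cofactors C_ij = (−1)^(i+j)·(3×3 minor ij) of I−A; the adjugate is their transpose:
adj(I−A) = Cᵀ =
  [ 0.327500   0.085500   0.050125   0.143500]
  [ 0.131250   0.310875   0.080375   0.114250]
  [ 0.217500   0.063875   0.451750   0.215875]
  [ 0.079375   0.042000   0.106125   0.396500]
det(I−A) = Σ_j (I−A)_1j·C_1j = (0.85)(0.327500) + (-0.20)(0.131250) + (0.00)(0.217500) + (-0.25)(0.079375) = 0.23228125
(I − A)⁻¹ = adj(I−A) / det(I−A) ≈
  [   1.4099     0.3681     0.2158     0.6178]
  [   0.5650     1.3384     0.3460     0.4919]
  [   0.9364     0.2750     1.9448     0.9294]
  [   0.3417     0.1808     0.4569     1.7070]
First solve x = (I − A)⁻¹ d = adj(I−A)·d / det(I−A); in particular x_M = (0.079375·40 + 0.042000·65 + 0.106125·15 + 0.396500·70) / 0.23228125 = 35.251875 / 0.23228125 ≈ 151.764.
Intermediate flow from S to M: z_SM = a_SM · x_M = 0.10 × 35.251875 / 0.23228125 = 3.5251875 / 0.23228125 ≈ 15.2.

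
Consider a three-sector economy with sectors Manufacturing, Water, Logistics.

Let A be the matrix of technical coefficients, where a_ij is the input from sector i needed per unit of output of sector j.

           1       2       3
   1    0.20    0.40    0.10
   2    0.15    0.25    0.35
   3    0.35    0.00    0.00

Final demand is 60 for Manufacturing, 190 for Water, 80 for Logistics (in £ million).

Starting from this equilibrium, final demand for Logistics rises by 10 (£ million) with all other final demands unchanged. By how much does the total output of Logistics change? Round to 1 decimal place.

Δx_3 = 11.6

I − A =
  [   0.80    -0.40    -0.10]
  [  -0.15     0.75    -0.35]
  [  -0.35     0.00     1.00]
Cofactors of I−A, C_ij = (−1)^(i+j)·(minor ij) (rows/columns in the sector order above):
  C_11 = (0.75)(1.00) − (-0.35)(0.00) = 0.7500
  C_12 = −[(-0.15)(1.00) − (-0.35)(-0.35)] = 0.2725
  C_13 = (-0.15)(0.00) − (0.75)(-0.35) = 0.2625
  C_21 = −[(-0.40)(1.00) − (-0.10)(0.00)] = 0.4000
  C_22 = (0.80)(1.00) − (-0.10)(-0.35) = 0.7650
  C_23 = −[(0.80)(0.00) − (-0.40)(-0.35)] = 0.1400
  C_31 = (-0.40)(-0.35) − (-0.10)(0.75) = 0.2150
  C_32 = −[(0.80)(-0.35) − (-0.10)(-0.15)] = 0.2950
  C_33 = (0.80)(0.75) − (-0.40)(-0.15) = 0.5400
det(I−A) = Σ_j (I−A)_1j·C_1j = (0.80)(0.7500) + (-0.40)(0.2725) + (-0.10)(0.2625) = 0.46475
adj(I−A) = Cᵀ =
  [ 0.7500   0.4000   0.2150]
  [ 0.2725   0.7650   0.2950]
  [ 0.2625   0.1400   0.5400]
(I − A)⁻¹ = adj(I−A) / det(I−A) ≈
  [   1.6138     0.8607     0.4626]
  [   0.5863     1.6460     0.6347]
  [   0.5648     0.3012     1.1619]
Δx = (I − A)⁻¹ Δd with Δd having +10 in the Logistics component and 0 elsewhere.
So Δx_3 = L_33 · (+10), where L_33 = adj(I−A)_33 / det(I−A) = 0.5400 / 0.46475.
Δx_3 = 0.5400 × (+10) / 0.46475 = 5.40 / 0.46475 ≈ 11.6.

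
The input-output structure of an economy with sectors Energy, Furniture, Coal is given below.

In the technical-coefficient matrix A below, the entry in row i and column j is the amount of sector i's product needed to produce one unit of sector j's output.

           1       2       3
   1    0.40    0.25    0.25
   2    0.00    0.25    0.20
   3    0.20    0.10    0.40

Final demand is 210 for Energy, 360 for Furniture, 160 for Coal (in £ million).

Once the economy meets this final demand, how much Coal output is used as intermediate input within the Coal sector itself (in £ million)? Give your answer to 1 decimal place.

z_33 = 271.9

I − A =
  [   0.60    -0.25    -0.25]
  [   0.00     0.75    -0.20]
  [  -0.20    -0.10     0.60]
Cofactors of I−A, C_ij = (−1)^(i+j)·(minor ij) (rows/columns in the sector order above):
  C_11 = (0.75)(0.60) − (-0.20)(-0.10) = 0.4300
  C_12 = −[(0.00)(0.60) − (-0.20)(-0.20)] = 0.0400
  C_13 = (0.00)(-0.10) − (0.75)(-0.20) = 0.1500
  C_21 = −[(-0.25)(0.60) − (-0.25)(-0.10)] = 0.1750
  C_22 = (0.60)(0.60) − (-0.25)(-0.20) = 0.3100
  C_23 = −[(0.60)(-0.10) − (-0.25)(-0.20)] = 0.1100
  C_31 = (-0.25)(-0.20) − (-0.25)(0.75) = 0.2375
  C_32 = −[(0.60)(-0.20) − (-0.25)(0.00)] = 0.1200
  C_33 = (0.60)(0.75) − (-0.25)(0.00) = 0.4500
det(I−A) = Σ_j (I−A)_1j·C_1j = (0.60)(0.4300) + (-0.25)(0.0400) + (-0.25)(0.1500) = 0.2105
adj(I−A) = Cᵀ =
  [ 0.4300   0.1750   0.2375]
  [ 0.0400   0.3100   0.1200]
  [ 0.1500   0.1100   0.4500]
(I − A)⁻¹ = adj(I−A) / det(I−A) ≈
  [   2.0428     0.8314     1.1283]
  [   0.1900     1.4727     0.5701]
  [   0.7126     0.5226     2.1378]
First solve x = (I − A)⁻¹ d = adj(I−A)·d / det(I−A); in particular x_3 = (0.1500·210 + 0.1100·360 + 0.4500·160) / 0.2105 = 143.10 / 0.2105 ≈ 679.810.
Intermediate flow from 3 to 3: z_33 = a_33 · x_3 = 0.40 × 143.10 / 0.2105 = 57.24 / 0.2105 ≈ 271.9.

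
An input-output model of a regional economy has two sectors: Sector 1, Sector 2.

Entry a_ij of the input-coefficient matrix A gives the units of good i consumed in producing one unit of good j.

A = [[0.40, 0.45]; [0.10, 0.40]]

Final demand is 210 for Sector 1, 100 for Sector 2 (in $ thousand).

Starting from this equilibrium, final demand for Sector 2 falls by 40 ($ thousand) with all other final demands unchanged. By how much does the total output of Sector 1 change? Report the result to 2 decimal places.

I − A =
  [   0.60    -0.45]
  [  -0.10     0.60]
det(I−A) = (0.60)(0.60) − (-0.45)(-0.10) = 0.3150
adj(I−A) = [[0.60, 0.45], [0.10, 0.60]]
(I − A)⁻¹ = adj(I−A) / det(I−A) ≈
  [   1.9048     1.4286]
  [   0.3175     1.9048]
Δx = (I − A)⁻¹ Δd with Δd having -40 in the Sector 2 component and 0 elsewhere.
So Δx_1 = L_12 · (-40), where L_12 = adj(I−A)_12 / det(I−A) = 0.45 / 0.3150.
Δx_1 = 0.45 × (-40) / 0.3150 = -18.00 / 0.3150 ≈ -57.14.

Δx_1 = -57.14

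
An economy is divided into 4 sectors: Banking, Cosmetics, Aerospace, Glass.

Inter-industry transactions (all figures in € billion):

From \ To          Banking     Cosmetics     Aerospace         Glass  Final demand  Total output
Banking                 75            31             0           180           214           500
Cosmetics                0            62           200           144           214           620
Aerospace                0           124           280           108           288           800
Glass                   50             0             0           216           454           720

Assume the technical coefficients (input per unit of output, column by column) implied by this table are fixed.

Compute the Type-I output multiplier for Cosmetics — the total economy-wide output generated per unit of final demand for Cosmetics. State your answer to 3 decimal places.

Technical coefficients a_ij = z_ij / X_j:
  a_BB = 75/500 = 0.15, a_CB = 0/500 = 0.00, a_AB = 0/500 = 0.00, a_GB = 50/500 = 0.10
  a_BC = 31/620 = 0.05, a_CC = 62/620 = 0.10, a_AC = 124/620 = 0.20, a_GC = 0/620 = 0.00
  a_BA = 0/800 = 0.00, a_CA = 200/800 = 0.25, a_AA = 280/800 = 0.35, a_GA = 0/800 = 0.00
  a_BG = 180/720 = 0.25, a_CG = 144/720 = 0.20, a_AG = 108/720 = 0.15, a_GG = 216/720 = 0.30
I − A =
  [   0.85    -0.05     0.00    -0.25]
  [   0.00     0.90    -0.25    -0.20]
  [   0.00    -0.20     0.65    -0.15]
  [  -0.10     0.00     0.00     0.70]
Compute the cofactors C_ij = (−1)^(i+j)·(3×3 minor ij) of I−A; the adjugate is their transpose:
adj(I−A) = Cᵀ =
  [ 0.374500   0.022750   0.008750   0.142125]
  [ 0.016750   0.370500   0.142500   0.142375]
  [ 0.017500   0.114750   0.512000   0.148750]
  [ 0.053500   0.003250   0.001250   0.454750]
det(I−A) = Σ_j (I−A)_1j·C_1j = (0.85)(0.374500) + (-0.05)(0.016750) + (0.00)(0.017500) + (-0.25)(0.053500) = 0.3041125
(I − A)⁻¹ = adj(I−A) / det(I−A) ≈
  [   1.2315     0.0748     0.0288     0.4673]
  [   0.0551     1.2183     0.4686     0.4682]
  [   0.0575     0.3773     1.6836     0.4891]
  [   0.1759     0.0107     0.0041     1.4953]
The output multiplier for sector j is the column-j sum of the Leontief inverse (I − A)⁻¹ = adj(I−A) / det(I−A).
Column C of adj(I−A): (0.022750, 0.370500, 0.114750, 0.003250); det(I−A) = 0.3041125.
m_C = (0.022750 + 0.370500 + 0.114750 + 0.003250) / 0.3041125 = 0.51125 / 0.3041125 ≈ 1.681.

m_C = 1.681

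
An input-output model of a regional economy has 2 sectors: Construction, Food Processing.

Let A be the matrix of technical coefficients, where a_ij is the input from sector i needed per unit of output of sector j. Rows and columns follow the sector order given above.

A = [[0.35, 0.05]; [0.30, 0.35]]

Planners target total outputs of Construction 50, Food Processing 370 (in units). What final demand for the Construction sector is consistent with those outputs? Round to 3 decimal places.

d_C = 14.000

I − A =
  [   0.65    -0.05]
  [  -0.30     0.65]
d = (I − A) x:
  d_C = (+0.65)·50 + (-0.05)·370 = 14.000
  d_F = (-0.30)·50 + (+0.65)·370 = 225.500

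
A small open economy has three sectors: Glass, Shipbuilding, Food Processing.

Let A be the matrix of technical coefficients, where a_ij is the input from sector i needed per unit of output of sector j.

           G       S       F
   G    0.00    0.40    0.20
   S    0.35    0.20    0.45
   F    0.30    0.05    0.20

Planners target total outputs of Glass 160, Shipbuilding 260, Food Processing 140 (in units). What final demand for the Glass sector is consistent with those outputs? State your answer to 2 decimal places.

I − A =
  [   1.00    -0.40    -0.20]
  [  -0.35     0.80    -0.45]
  [  -0.30    -0.05     0.80]
d = (I − A) x:
  d_G = (+1.00)·160 + (-0.40)·260 + (-0.20)·140 = 28.00
  d_S = (-0.35)·160 + (+0.80)·260 + (-0.45)·140 = 89.00
  d_F = (-0.30)·160 + (-0.05)·260 + (+0.80)·140 = 51.00

d_G = 28.00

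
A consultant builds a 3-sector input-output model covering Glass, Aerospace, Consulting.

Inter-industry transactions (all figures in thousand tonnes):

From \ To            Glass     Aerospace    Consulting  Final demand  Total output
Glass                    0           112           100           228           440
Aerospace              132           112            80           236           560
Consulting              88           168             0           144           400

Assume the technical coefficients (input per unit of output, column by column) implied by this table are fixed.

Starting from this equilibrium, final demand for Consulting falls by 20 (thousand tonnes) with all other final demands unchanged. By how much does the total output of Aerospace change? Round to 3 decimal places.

Technical coefficients a_ij = z_ij / X_j:
  a_11 = 0/440 = 0.00, a_21 = 132/440 = 0.30, a_31 = 88/440 = 0.20
  a_12 = 112/560 = 0.20, a_22 = 112/560 = 0.20, a_32 = 168/560 = 0.30
  a_13 = 100/400 = 0.25, a_23 = 80/400 = 0.20, a_33 = 0/400 = 0.00
I − A =
  [   1.00    -0.20    -0.25]
  [  -0.30     0.80    -0.20]
  [  -0.20    -0.30     1.00]
Cofactors of I−A, C_ij = (−1)^(i+j)·(minor ij) (rows/columns in the sector order above):
  C_11 = (0.80)(1.00) − (-0.20)(-0.30) = 0.7400
  C_12 = −[(-0.30)(1.00) − (-0.20)(-0.20)] = 0.3400
  C_13 = (-0.30)(-0.30) − (0.80)(-0.20) = 0.2500
  C_21 = −[(-0.20)(1.00) − (-0.25)(-0.30)] = 0.2750
  C_22 = (1.00)(1.00) − (-0.25)(-0.20) = 0.9500
  C_23 = −[(1.00)(-0.30) − (-0.20)(-0.20)] = 0.3400
  C_31 = (-0.20)(-0.20) − (-0.25)(0.80) = 0.2400
  C_32 = −[(1.00)(-0.20) − (-0.25)(-0.30)] = 0.2750
  C_33 = (1.00)(0.80) − (-0.20)(-0.30) = 0.7400
det(I−A) = Σ_j (I−A)_1j·C_1j = (1.00)(0.7400) + (-0.20)(0.3400) + (-0.25)(0.2500) = 0.6095
adj(I−A) = Cᵀ =
  [ 0.7400   0.2750   0.2400]
  [ 0.3400   0.9500   0.2750]
  [ 0.2500   0.3400   0.7400]
(I − A)⁻¹ = adj(I−A) / det(I−A) ≈
  [   1.2141     0.4512     0.3938]
  [   0.5578     1.5587     0.4512]
  [   0.4102     0.5578     1.2141]
Δx = (I − A)⁻¹ Δd with Δd having -20 in the Consulting component and 0 elsewhere.
So Δx_2 = L_23 · (-20), where L_23 = adj(I−A)_23 / det(I−A) = 0.2750 / 0.6095.
Δx_2 = 0.2750 × (-20) / 0.6095 = -5.50 / 0.6095 ≈ -9.024.

Δx_2 = -9.024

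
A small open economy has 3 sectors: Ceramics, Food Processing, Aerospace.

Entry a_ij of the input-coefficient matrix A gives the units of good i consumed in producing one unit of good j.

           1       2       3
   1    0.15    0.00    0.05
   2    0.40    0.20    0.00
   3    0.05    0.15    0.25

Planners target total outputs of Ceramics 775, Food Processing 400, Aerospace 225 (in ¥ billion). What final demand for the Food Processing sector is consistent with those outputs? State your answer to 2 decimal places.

I − A =
  [   0.85     0.00    -0.05]
  [  -0.40     0.80     0.00]
  [  -0.05    -0.15     0.75]
d = (I − A) x:
  d_1 = (+0.85)·775 + (+0.00)·400 + (-0.05)·225 = 647.50
  d_2 = (-0.40)·775 + (+0.80)·400 + (+0.00)·225 = 10.00
  d_3 = (-0.05)·775 + (-0.15)·400 + (+0.75)·225 = 70.00

d_2 = 10.00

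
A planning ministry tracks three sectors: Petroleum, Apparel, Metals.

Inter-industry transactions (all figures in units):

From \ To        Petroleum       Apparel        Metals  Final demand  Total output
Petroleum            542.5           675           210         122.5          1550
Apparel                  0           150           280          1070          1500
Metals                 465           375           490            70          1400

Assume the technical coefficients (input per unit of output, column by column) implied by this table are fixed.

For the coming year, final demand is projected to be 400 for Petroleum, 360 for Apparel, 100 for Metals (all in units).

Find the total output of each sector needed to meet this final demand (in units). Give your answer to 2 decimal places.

Technical coefficients a_ij = z_ij / X_j:
  a_11 = 542.5/1550 = 0.35, a_21 = 0/1550 = 0.00, a_31 = 465/1550 = 0.30
  a_12 = 675/1500 = 0.45, a_22 = 150/1500 = 0.10, a_32 = 375/1500 = 0.25
  a_13 = 210/1400 = 0.15, a_23 = 280/1400 = 0.20, a_33 = 490/1400 = 0.35
I − A =
  [   0.65    -0.45    -0.15]
  [   0.00     0.90    -0.20]
  [  -0.30    -0.25     0.65]
Cofactors of I−A, C_ij = (−1)^(i+j)·(minor ij) (rows/columns in the sector order above):
  C_11 = (0.90)(0.65) − (-0.20)(-0.25) = 0.5350
  C_12 = −[(0.00)(0.65) − (-0.20)(-0.30)] = 0.0600
  C_13 = (0.00)(-0.25) − (0.90)(-0.30) = 0.2700
  C_21 = −[(-0.45)(0.65) − (-0.15)(-0.25)] = 0.3300
  C_22 = (0.65)(0.65) − (-0.15)(-0.30) = 0.3775
  C_23 = −[(0.65)(-0.25) − (-0.45)(-0.30)] = 0.2975
  C_31 = (-0.45)(-0.20) − (-0.15)(0.90) = 0.2250
  C_32 = −[(0.65)(-0.20) − (-0.15)(0.00)] = 0.1300
  C_33 = (0.65)(0.90) − (-0.45)(0.00) = 0.5850
det(I−A) = Σ_j (I−A)_1j·C_1j = (0.65)(0.5350) + (-0.45)(0.0600) + (-0.15)(0.2700) = 0.28025
adj(I−A) = Cᵀ =
  [ 0.5350   0.3300   0.2250]
  [ 0.0600   0.3775   0.1300]
  [ 0.2700   0.2975   0.5850]
(I − A)⁻¹ = adj(I−A) / det(I−A) ≈
  [   1.9090     1.1775     0.8029]
  [   0.2141     1.3470     0.4639]
  [   0.9634     1.0616     2.0874]
x = (I − A)⁻¹ d = adj(I−A)·d / det(I−A), with det(I−A) = 0.28025:
  x_1 = (0.5350·400 + 0.3300·360 + 0.2250·100) / 0.28025 = 355.30 / 0.28025 ≈ 1267.80
  x_2 = (0.0600·400 + 0.3775·360 + 0.1300·100) / 0.28025 = 172.90 / 0.28025 ≈ 616.95
  x_3 = (0.2700·400 + 0.2975·360 + 0.5850·100) / 0.28025 = 273.60 / 0.28025 ≈ 976.27

x_1 = 1267.80, x_2 = 616.95, x_3 = 976.27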